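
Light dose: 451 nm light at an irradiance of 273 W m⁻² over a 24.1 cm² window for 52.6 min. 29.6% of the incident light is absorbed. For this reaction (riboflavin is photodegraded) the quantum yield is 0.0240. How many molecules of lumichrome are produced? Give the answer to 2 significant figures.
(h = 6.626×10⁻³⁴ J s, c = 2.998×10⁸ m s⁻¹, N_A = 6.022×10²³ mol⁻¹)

3.3×10¹⁹ molecules

Photon energy at 451 nm: hc/λ = (6.626×10⁻³⁴)(2.998×10⁸)/(451×10⁻⁹) = 4.405×10⁻¹⁹ J.
Energy delivered: (273 W m⁻²)(24.1×10⁻⁴ m²)(3156 s) = 2076 J.
Photons incident: 2076 / 4.405×10⁻¹⁹ = 4.713×10²¹, i.e. 4.713×10²¹/6.022×10²³ = 0.007826 mol.
Photons absorbed: 0.296 × 0.007826 = 0.002316 mol.
Product: Φ × n_abs = 0.0240 × 0.002316 = 5.558×10⁻⁵ mol.
As a count: 5.558×10⁻⁵ × 6.022×10²³ = 3.3×10¹⁹.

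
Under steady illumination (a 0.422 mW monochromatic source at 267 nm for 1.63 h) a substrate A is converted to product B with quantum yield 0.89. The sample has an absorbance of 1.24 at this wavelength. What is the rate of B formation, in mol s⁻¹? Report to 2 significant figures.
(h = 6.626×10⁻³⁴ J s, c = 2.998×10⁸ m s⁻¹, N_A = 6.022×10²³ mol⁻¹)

Photon energy at 267 nm: hc/λ = (6.626×10⁻³⁴)(2.998×10⁸)/(267×10⁻⁹) = 7.440×10⁻¹⁹ J.
Energy delivered: (0.422 mW)(5868 s) = 2.476 J.
Photons incident: 2.476 / 7.440×10⁻¹⁹ = 3.328×10¹⁸, i.e. 3.328×10¹⁸/6.022×10²³ = 5.526×10⁻⁶ mol.
Fraction absorbed: 1 − 10^(−1.24) = 0.9425.
Photons absorbed: 0.9425 × 5.526×10⁻⁶ = 5.208×10⁻⁶ mol.
Product formed: 0.89 × 5.208×10⁻⁶ = 4.635×10⁻⁶ mol.
Rate: 4.635×10⁻⁶ / 5868 s = 7.9×10⁻¹⁰ mol s⁻¹.

7.9×10⁻¹⁰ mol s⁻¹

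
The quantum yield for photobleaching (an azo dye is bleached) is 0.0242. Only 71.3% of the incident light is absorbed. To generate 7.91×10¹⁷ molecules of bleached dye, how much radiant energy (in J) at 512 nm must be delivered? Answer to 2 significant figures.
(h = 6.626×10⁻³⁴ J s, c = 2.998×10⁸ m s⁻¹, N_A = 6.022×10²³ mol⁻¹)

18 J

Product: 7.91×10¹⁷ / 6.022×10²³ = 1.314×10⁻⁶ mol.
Photons that must be absorbed: 1.314×10⁻⁶ / 0.0242 = 5.430×10⁻⁵ mol.
Incident photons needed: 5.430×10⁻⁵ / 0.713 = 7.616×10⁻⁵ mol.
Photon energy: hc/λ = 3.880×10⁻¹⁹ J; per mole, 2.337×10⁵ J mol⁻¹.
Energy required: 7.616×10⁻⁵ × 2.337×10⁵ = 18 J.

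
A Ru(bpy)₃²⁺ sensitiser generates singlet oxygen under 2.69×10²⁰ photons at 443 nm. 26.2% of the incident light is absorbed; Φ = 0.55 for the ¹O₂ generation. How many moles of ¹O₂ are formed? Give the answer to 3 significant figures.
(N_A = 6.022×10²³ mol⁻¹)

Moles of photons: 2.69×10²⁰ / 6.022×10²³ = 4.467×10⁻⁴ mol.
Photons absorbed: 0.262 × 4.467×10⁻⁴ = 1.170×10⁻⁴ mol.
Product: Φ × n_abs = 0.55 × 1.170×10⁻⁴ = 6.435×10⁻⁵ mol.

6.44×10⁻⁵ mol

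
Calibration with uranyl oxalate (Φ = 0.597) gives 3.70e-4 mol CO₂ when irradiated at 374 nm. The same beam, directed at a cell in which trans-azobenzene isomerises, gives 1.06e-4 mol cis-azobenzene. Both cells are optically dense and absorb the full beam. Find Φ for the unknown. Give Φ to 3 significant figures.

Photons absorbed by the actinometer: 3.70e-4 / 0.597 = 6.198e-4 mol.
Φ(unknown) = 1.06e-4 / 6.198e-4 = 0.171.

Φ = 0.171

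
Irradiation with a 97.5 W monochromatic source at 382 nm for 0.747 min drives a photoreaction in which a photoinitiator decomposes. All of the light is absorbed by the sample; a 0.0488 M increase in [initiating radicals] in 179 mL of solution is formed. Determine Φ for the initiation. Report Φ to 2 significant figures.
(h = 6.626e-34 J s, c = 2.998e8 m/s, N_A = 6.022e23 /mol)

Product: (0.0488 M)(0.179 L) = 0.008735 mol.
Photon energy at 382 nm: hc/λ = (6.626e-34)(2.998e8)/(382e-9) = 5.200e-19 J.
Energy delivered: (97.5 W)(44.82 s) = 4370 J.
Photons incident: 4370 / 5.200e-19 = 8.404e21, i.e. 8.404e21/6.022e23 = 0.01396 mol.
Φ = 0.008735 mol / 0.01396 mol photons = 0.63.

Φ = 0.63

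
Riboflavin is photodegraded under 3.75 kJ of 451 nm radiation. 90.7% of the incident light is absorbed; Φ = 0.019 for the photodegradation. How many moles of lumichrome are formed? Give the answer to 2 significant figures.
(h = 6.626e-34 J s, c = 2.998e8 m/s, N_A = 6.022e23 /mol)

Photon energy at 451 nm: hc/λ = (6.626e-34)(2.998e8)/(451e-9) = 4.405e-19 J.
Incident energy: 3.75 kJ = 3750 J.
Photons incident: 3750 / 4.405e-19 = 8.513e21, i.e. 8.513e21/6.022e23 = 0.01414 mol.
Photons absorbed: 0.907 × 0.01414 = 0.01282 mol.
Product: Φ × n_abs = 0.019 × 0.01282 = 2.436e-4 mol.

2.4e-4 mol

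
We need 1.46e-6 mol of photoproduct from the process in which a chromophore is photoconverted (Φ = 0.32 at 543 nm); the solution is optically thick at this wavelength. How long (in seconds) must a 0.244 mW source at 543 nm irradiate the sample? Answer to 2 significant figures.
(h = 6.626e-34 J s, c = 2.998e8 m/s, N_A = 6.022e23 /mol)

Photons that must be absorbed: 1.46e-6 / 0.32 = 4.563e-6 mol.
Photon energy: hc/λ = 3.658e-19 J; per mole, 2.203e5 J mol⁻¹.
Energy required: 4.563e-6 × 2.203e5 = 1.005 J.
Time: 1.005 J / 0.000244 W = 4100 s.

t ≈ 4100 s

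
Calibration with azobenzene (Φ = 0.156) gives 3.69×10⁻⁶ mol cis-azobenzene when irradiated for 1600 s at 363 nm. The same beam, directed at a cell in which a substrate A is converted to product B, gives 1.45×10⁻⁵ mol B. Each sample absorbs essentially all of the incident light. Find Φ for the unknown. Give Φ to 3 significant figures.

Photons absorbed by the actinometer: 3.69×10⁻⁶ / 0.156 = 2.365×10⁻⁵ mol.
Φ(unknown) = 1.45×10⁻⁵ / 2.365×10⁻⁵ = 0.613.

Φ = 0.613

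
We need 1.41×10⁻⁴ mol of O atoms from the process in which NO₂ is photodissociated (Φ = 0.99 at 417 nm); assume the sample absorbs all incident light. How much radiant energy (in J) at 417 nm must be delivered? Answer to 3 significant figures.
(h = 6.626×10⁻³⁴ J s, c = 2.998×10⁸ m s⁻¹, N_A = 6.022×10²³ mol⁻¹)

Photons that must be absorbed: 1.41×10⁻⁴ / 0.99 = 1.424×10⁻⁴ mol.
Photon energy: hc/λ = 4.764×10⁻¹⁹ J; per mole, 2.869×10⁵ J mol⁻¹.
Energy required: 1.424×10⁻⁴ × 2.869×10⁵ = 40.9 J.

40.9 J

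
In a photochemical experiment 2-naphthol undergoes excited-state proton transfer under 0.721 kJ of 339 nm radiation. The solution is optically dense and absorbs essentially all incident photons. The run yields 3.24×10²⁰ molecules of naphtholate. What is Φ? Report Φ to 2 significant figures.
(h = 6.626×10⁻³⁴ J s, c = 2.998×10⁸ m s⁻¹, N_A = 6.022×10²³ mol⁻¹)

Φ = 0.26

Product: 3.24×10²⁰ / 6.022×10²³ = 5.380×10⁻⁴ mol.
Photon energy at 339 nm: hc/λ = (6.626×10⁻³⁴)(2.998×10⁸)/(339×10⁻⁹) = 5.860×10⁻¹⁹ J.
Incident energy: 0.721 kJ = 721 J.
Photons incident: 721 / 5.860×10⁻¹⁹ = 1.230×10²¹, i.e. 1.230×10²¹/6.022×10²³ = 0.002043 mol.
Φ = 5.380×10⁻⁴ mol / 0.002043 mol photons = 0.26.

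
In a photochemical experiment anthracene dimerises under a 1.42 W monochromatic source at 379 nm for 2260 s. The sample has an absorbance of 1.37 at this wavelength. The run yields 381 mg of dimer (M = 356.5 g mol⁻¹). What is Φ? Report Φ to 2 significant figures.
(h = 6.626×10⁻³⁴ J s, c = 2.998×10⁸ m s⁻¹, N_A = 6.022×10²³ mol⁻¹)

Product: 381 mg / 356.5 g mol⁻¹ = 0.001069 mol.
Photon energy at 379 nm: hc/λ = (6.626×10⁻³⁴)(2.998×10⁸)/(379×10⁻⁹) = 5.241×10⁻¹⁹ J.
Energy delivered: (1.42 W)(2260 s) = 3209 J.
Photons incident: 3209 / 5.241×10⁻¹⁹ = 6.123×10²¹, i.e. 6.123×10²¹/6.022×10²³ = 0.01017 mol.
Fraction absorbed: 1 − 10^(−1.37) = 0.9573.
Photons absorbed: 0.9573 × 0.01017 = 0.009736 mol.
Φ = 0.001069 mol / 0.009736 mol photons = 0.11.

Φ = 0.11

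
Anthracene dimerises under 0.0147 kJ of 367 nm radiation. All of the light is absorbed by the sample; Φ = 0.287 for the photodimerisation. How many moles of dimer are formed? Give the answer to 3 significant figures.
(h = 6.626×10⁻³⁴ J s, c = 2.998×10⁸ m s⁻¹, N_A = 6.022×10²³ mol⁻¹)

Photon energy at 367 nm: hc/λ = (6.626×10⁻³⁴)(2.998×10⁸)/(367×10⁻⁹) = 5.413×10⁻¹⁹ J.
Incident energy: 0.0147 kJ = 14.7 J.
Photons incident: 14.7 / 5.413×10⁻¹⁹ = 2.716×10¹⁹, i.e. 2.716×10¹⁹/6.022×10²³ = 4.510×10⁻⁵ mol.
Product: Φ × n_abs = 0.287 × 4.510×10⁻⁵ = 1.294×10⁻⁵ mol.

1.29×10⁻⁵ mol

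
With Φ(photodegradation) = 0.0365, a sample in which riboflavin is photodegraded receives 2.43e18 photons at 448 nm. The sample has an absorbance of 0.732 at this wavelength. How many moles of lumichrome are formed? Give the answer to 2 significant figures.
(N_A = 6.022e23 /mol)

1.2e-7 mol

Moles of photons: 2.43e18 / 6.022e23 = 4.035e-6 mol.
Fraction absorbed: 1 − 10^(−0.732) = 0.8146.
Photons absorbed: 0.8146 × 4.035e-6 = 3.287e-6 mol.
Product: Φ × n_abs = 0.0365 × 3.287e-6 = 1.200e-7 mol.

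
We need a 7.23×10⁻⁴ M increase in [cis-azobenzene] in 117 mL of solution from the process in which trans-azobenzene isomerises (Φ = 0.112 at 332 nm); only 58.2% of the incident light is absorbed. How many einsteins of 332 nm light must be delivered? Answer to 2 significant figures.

0.0013 einstein

Product: (7.23×10⁻⁴ M)(0.117 L) = 8.459×10⁻⁵ mol.
Photons that must be absorbed: 8.459×10⁻⁵ / 0.112 = 7.553×10⁻⁴ mol.
Incident photons needed: 7.553×10⁻⁴ / 0.582 = 0.001298 mol.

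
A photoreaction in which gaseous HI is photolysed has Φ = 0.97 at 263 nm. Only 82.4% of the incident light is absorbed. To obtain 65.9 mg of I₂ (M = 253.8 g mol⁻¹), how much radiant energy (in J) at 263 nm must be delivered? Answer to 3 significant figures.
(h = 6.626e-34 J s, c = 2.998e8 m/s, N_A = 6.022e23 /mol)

148 J

Product: 65.9 mg / 253.8 g mol⁻¹ = 2.597e-4 mol.
Photons that must be absorbed: 2.597e-4 / 0.97 = 2.677e-4 mol.
Incident photons needed: 2.677e-4 / 0.824 = 3.249e-4 mol.
Photon energy: hc/λ = 7.553e-19 J; per mole, 4.548e5 J mol⁻¹.
Energy required: 3.249e-4 × 4.548e5 = 148 J.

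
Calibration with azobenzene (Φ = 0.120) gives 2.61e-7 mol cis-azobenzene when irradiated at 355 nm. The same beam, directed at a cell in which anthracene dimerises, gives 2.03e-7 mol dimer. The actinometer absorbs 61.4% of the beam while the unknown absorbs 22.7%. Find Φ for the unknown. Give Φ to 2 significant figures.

Photons absorbed by the actinometer: 2.61e-7 / 0.120 = 2.175e-6 mol.
Incident flux: 2.175e-6 / 0.614 = 3.542e-6 einstein.
Absorbed by unknown: 0.227 × 3.542e-6 = 8.040e-7 mol.
Φ(unknown) = 2.03e-7 / 8.040e-7 = 0.25.

Φ = 0.25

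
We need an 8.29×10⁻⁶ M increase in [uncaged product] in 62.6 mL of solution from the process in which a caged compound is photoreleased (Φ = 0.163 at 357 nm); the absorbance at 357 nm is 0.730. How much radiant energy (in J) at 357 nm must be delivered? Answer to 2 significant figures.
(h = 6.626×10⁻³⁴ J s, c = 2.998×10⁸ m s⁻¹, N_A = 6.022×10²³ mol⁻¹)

1.3 J

Product: (8.29×10⁻⁶ M)(0.0626 L) = 5.190×10⁻⁷ mol.
Photons that must be absorbed: 5.190×10⁻⁷ / 0.163 = 3.184×10⁻⁶ mol.
Fraction absorbed: 1 − 10^(−0.730) = 0.8138.
Incident photons needed: 3.184×10⁻⁶ / 0.8138 = 3.913×10⁻⁶ mol.
Photon energy: hc/λ = 5.564×10⁻¹⁹ J; per mole, 3.351×10⁵ J mol⁻¹.
Energy required: 3.913×10⁻⁶ × 3.351×10⁵ = 1.3 J.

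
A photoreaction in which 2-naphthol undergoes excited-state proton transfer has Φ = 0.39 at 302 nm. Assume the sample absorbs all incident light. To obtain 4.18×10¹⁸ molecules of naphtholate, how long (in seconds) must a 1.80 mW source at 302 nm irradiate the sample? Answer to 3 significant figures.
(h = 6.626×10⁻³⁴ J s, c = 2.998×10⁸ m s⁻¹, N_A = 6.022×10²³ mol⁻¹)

Product: 4.18×10¹⁸ / 6.022×10²³ = 6.941×10⁻⁶ mol.
Photons that must be absorbed: 6.941×10⁻⁶ / 0.39 = 1.780×10⁻⁵ mol.
Photon energy: hc/λ = 6.578×10⁻¹⁹ J; per mole, 3.961×10⁵ J mol⁻¹.
Energy required: 1.780×10⁻⁵ × 3.961×10⁵ = 7.051 J.
Time: 7.051 J / 0.0018 W = 3920 s.

t ≈ 3920 s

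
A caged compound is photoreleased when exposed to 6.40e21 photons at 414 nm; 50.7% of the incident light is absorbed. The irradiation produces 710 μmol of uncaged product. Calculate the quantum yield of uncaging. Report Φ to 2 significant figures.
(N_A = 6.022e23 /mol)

Φ = 0.13

Product: 710 μmol = 7.10e-4 mol.
Moles of photons: 6.40e21 / 6.022e23 = 0.01063 mol.
Photons absorbed: 0.507 × 0.01063 = 0.005389 mol.
Φ = 7.10e-4 mol / 0.005389 mol photons = 0.13.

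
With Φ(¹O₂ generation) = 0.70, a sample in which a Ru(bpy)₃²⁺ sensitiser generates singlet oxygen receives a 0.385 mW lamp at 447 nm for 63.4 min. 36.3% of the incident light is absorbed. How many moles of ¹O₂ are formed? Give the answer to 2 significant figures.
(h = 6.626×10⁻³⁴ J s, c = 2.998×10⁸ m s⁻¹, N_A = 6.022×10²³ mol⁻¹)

1.4×10⁻⁶ mol

Photon energy at 447 nm: hc/λ = (6.626×10⁻³⁴)(2.998×10⁸)/(447×10⁻⁹) = 4.444×10⁻¹⁹ J.
Energy delivered: (0.385 mW)(3804 s) = 1.465 J.
Photons incident: 1.465 / 4.444×10⁻¹⁹ = 3.297×10¹⁸, i.e. 3.297×10¹⁸/6.022×10²³ = 5.475×10⁻⁶ mol.
Photons absorbed: 0.363 × 5.475×10⁻⁶ = 1.987×10⁻⁶ mol.
Product: Φ × n_abs = 0.70 × 1.987×10⁻⁶ = 1.391×10⁻⁶ mol.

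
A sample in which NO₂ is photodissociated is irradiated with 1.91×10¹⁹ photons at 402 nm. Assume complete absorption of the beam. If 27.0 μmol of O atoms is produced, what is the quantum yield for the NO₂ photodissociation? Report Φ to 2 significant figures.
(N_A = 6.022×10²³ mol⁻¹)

Φ = 0.85

Product: 27.0 μmol = 2.70×10⁻⁵ mol.
Moles of photons: 1.91×10¹⁹ / 6.022×10²³ = 3.172×10⁻⁵ mol.
Φ = 2.70×10⁻⁵ mol / 3.172×10⁻⁵ mol photons = 0.85.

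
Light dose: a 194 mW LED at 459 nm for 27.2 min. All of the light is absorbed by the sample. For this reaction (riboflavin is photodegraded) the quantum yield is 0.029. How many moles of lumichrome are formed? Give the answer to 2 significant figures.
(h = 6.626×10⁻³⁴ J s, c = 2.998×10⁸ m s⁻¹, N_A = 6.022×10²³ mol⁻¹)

Photon energy at 459 nm: hc/λ = (6.626×10⁻³⁴)(2.998×10⁸)/(459×10⁻⁹) = 4.328×10⁻¹⁹ J.
Energy delivered: (194 mW)(1632 s) = 316.6 J.
Photons incident: 316.6 / 4.328×10⁻¹⁹ = 7.315×10²⁰, i.e. 7.315×10²⁰/6.022×10²³ = 0.001215 mol.
Product: Φ × n_abs = 0.029 × 0.001215 = 3.524×10⁻⁵ mol.

3.5×10⁻⁵ mol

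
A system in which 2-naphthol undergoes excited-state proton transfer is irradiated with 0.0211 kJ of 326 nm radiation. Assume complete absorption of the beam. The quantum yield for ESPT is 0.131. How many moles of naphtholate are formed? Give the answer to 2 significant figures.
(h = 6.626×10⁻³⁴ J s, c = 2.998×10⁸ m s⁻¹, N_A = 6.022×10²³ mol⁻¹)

7.5×10⁻⁶ mol

Photon energy at 326 nm: hc/λ = (6.626×10⁻³⁴)(2.998×10⁸)/(326×10⁻⁹) = 6.093×10⁻¹⁹ J.
Incident energy: 0.0211 kJ = 21.1 J.
Photons incident: 21.1 / 6.093×10⁻¹⁹ = 3.463×10¹⁹, i.e. 3.463×10¹⁹/6.022×10²³ = 5.751×10⁻⁵ mol.
Product: Φ × n_abs = 0.131 × 5.751×10⁻⁵ = 7.534×10⁻⁶ mol.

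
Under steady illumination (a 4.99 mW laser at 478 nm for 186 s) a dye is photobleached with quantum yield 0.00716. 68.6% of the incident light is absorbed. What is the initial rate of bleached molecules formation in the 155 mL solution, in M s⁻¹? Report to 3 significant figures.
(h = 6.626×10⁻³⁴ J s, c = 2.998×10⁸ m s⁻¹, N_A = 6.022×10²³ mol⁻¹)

Photon energy at 478 nm: hc/λ = (6.626×10⁻³⁴)(2.998×10⁸)/(478×10⁻⁹) = 4.156×10⁻¹⁹ J.
Energy delivered: (4.99 mW)(186 s) = 0.9281 J.
Photons incident: 0.9281 / 4.156×10⁻¹⁹ = 2.233×10¹⁸, i.e. 2.233×10¹⁸/6.022×10²³ = 3.708×10⁻⁶ mol.
Photons absorbed: 0.686 × 3.708×10⁻⁶ = 2.544×10⁻⁶ mol.
Product formed: 0.00716 × 2.544×10⁻⁶ = 1.822×10⁻⁸ mol.
Rate: 1.822×10⁻⁸ mol / (186 s × 0.155 L) = 6.32×10⁻¹⁰ M s⁻¹.

6.32×10⁻¹⁰ M s⁻¹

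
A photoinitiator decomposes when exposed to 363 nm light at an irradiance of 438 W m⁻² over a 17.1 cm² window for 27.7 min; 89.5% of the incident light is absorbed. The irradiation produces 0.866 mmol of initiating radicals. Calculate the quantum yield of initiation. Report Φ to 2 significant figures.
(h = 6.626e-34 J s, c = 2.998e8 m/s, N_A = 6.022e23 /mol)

Product: 0.866 mmol = 8.66e-4 mol.
Photon energy at 363 nm: hc/λ = (6.626e-34)(2.998e8)/(363e-9) = 5.472e-19 J.
Energy delivered: (438 W m⁻²)(17.1e-4 m²)(1662 s) = 1245 J.
Photons incident: 1245 / 5.472e-19 = 2.275e21, i.e. 2.275e21/6.022e23 = 0.003778 mol.
Photons absorbed: 0.895 × 0.003778 = 0.003381 mol.
Φ = 8.66e-4 mol / 0.003381 mol photons = 0.26.

Φ = 0.26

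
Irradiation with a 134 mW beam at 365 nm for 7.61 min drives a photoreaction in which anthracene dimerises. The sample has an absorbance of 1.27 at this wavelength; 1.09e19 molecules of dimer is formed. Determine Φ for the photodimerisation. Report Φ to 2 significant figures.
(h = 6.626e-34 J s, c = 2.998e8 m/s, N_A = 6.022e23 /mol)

Product: 1.09e19 / 6.022e23 = 1.810e-5 mol.
Photon energy at 365 nm: hc/λ = (6.626e-34)(2.998e8)/(365e-9) = 5.442e-19 J.
Energy delivered: (134 mW)(456.6 s) = 61.18 J.
Photons incident: 61.18 / 5.442e-19 = 1.124e20, i.e. 1.124e20/6.022e23 = 1.866e-4 mol.
Fraction absorbed: 1 − 10^(−1.27) = 0.9463.
Photons absorbed: 0.9463 × 1.866e-4 = 1.766e-4 mol.
Φ = 1.810e-5 mol / 1.766e-4 mol photons = 0.10.

Φ = 0.10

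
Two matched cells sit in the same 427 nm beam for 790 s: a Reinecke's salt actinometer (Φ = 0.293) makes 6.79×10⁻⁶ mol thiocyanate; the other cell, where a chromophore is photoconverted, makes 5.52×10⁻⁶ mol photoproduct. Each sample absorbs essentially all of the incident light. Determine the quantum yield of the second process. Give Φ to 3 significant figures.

Photons absorbed by the actinometer: 6.79×10⁻⁶ / 0.293 = 2.317×10⁻⁵ mol.
Φ(unknown) = 5.52×10⁻⁶ / 2.317×10⁻⁵ = 0.238.

Φ = 0.238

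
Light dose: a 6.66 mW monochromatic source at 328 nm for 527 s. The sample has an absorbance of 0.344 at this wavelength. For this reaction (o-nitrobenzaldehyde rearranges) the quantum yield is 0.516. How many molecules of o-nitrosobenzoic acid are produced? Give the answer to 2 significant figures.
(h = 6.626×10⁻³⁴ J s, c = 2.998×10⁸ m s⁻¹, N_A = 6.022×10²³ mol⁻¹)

1.6×10¹⁸ molecules

Photon energy at 328 nm: hc/λ = (6.626×10⁻³⁴)(2.998×10⁸)/(328×10⁻⁹) = 6.056×10⁻¹⁹ J.
Energy delivered: (6.66 mW)(527 s) = 3.510 J.
Photons incident: 3.510 / 6.056×10⁻¹⁹ = 5.796×10¹⁸, i.e. 5.796×10¹⁸/6.022×10²³ = 9.625×10⁻⁶ mol.
Fraction absorbed: 1 − 10^(−0.344) = 0.5471.
Photons absorbed: 0.5471 × 9.625×10⁻⁶ = 5.266×10⁻⁶ mol.
Product: Φ × n_abs = 0.516 × 5.266×10⁻⁶ = 2.717×10⁻⁶ mol.
As a count: 2.717×10⁻⁶ × 6.022×10²³ = 1.6×10¹⁸.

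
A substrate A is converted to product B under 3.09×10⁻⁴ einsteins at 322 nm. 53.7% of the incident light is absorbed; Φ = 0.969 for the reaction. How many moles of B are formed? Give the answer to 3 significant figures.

1.61×10⁻⁴ mol

Photons absorbed: 0.537 × 3.09×10⁻⁴ = 1.659×10⁻⁴ mol.
Product: Φ × n_abs = 0.969 × 1.659×10⁻⁴ = 1.608×10⁻⁴ mol.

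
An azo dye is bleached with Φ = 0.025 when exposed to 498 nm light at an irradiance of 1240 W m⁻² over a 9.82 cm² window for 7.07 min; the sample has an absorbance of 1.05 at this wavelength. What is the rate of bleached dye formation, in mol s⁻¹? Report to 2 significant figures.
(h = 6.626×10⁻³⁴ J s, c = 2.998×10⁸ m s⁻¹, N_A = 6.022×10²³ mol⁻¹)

1.2×10⁻⁷ mol s⁻¹

Photon energy at 498 nm: hc/λ = (6.626×10⁻³⁴)(2.998×10⁸)/(498×10⁻⁹) = 3.989×10⁻¹⁹ J.
Energy delivered: (1240 W m⁻²)(9.82×10⁻⁴ m²)(424.2 s) = 516.5 J.
Photons incident: 516.5 / 3.989×10⁻¹⁹ = 1.295×10²¹, i.e. 1.295×10²¹/6.022×10²³ = 0.002150 mol.
Fraction absorbed: 1 − 10^(−1.05) = 0.9109.
Photons absorbed: 0.9109 × 0.002150 = 0.001958 mol.
Product formed: 0.025 × 0.001958 = 4.895×10⁻⁵ mol.
Rate: 4.895×10⁻⁵ / 424.2 s = 1.2×10⁻⁷ mol s⁻¹.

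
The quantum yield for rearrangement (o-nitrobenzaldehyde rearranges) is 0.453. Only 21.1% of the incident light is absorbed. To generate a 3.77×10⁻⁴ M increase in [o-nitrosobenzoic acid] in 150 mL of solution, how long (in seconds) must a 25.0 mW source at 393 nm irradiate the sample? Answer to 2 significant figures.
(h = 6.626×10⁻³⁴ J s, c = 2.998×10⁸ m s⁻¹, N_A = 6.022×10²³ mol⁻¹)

Product: (3.77×10⁻⁴ M)(0.15 L) = 5.655×10⁻⁵ mol.
Photons that must be absorbed: 5.655×10⁻⁵ / 0.453 = 1.248×10⁻⁴ mol.
Incident photons needed: 1.248×10⁻⁴ / 0.211 = 5.915×10⁻⁴ mol.
Photon energy: hc/λ = 5.055×10⁻¹⁹ J; per mole, 3.044×10⁵ J mol⁻¹.
Energy required: 5.915×10⁻⁴ × 3.044×10⁵ = 180.1 J.
Time: 180.1 J / 0.025 W = 7200 s.

t ≈ 7200 s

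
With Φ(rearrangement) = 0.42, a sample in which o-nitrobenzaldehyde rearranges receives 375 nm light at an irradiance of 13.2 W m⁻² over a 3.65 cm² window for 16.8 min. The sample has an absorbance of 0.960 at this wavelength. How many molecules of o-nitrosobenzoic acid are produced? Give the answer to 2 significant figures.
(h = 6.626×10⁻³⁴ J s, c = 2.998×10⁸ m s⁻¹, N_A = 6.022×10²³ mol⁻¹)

3.4×10¹⁸ molecules

Photon energy at 375 nm: hc/λ = (6.626×10⁻³⁴)(2.998×10⁸)/(375×10⁻⁹) = 5.297×10⁻¹⁹ J.
Energy delivered: (13.2 W m⁻²)(3.65×10⁻⁴ m²)(1008 s) = 4.857 J.
Photons incident: 4.857 / 5.297×10⁻¹⁹ = 9.169×10¹⁸, i.e. 9.169×10¹⁸/6.022×10²³ = 1.523×10⁻⁵ mol.
Fraction absorbed: 1 − 10^(−0.960) = 0.8904.
Photons absorbed: 0.8904 × 1.523×10⁻⁵ = 1.356×10⁻⁵ mol.
Product: Φ × n_abs = 0.42 × 1.356×10⁻⁵ = 5.695×10⁻⁶ mol.
As a count: 5.695×10⁻⁶ × 6.022×10²³ = 3.4×10¹⁸.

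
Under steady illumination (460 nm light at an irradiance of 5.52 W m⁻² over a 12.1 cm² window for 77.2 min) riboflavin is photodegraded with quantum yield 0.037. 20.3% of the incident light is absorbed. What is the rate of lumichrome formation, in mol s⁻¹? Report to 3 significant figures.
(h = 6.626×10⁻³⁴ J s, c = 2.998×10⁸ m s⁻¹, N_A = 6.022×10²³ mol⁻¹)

1.93×10⁻¹⁰ mol s⁻¹

Photon energy at 460 nm: hc/λ = (6.626×10⁻³⁴)(2.998×10⁸)/(460×10⁻⁹) = 4.318×10⁻¹⁹ J.
Energy delivered: (5.52 W m⁻²)(12.1×10⁻⁴ m²)(4632 s) = 30.94 J.
Photons incident: 30.94 / 4.318×10⁻¹⁹ = 7.165×10¹⁹, i.e. 7.165×10¹⁹/6.022×10²³ = 1.190×10⁻⁴ mol.
Photons absorbed: 0.203 × 1.190×10⁻⁴ = 2.416×10⁻⁵ mol.
Product formed: 0.037 × 2.416×10⁻⁵ = 8.939×10⁻⁷ mol.
Rate: 8.939×10⁻⁷ / 4632 s = 1.93×10⁻¹⁰ mol s⁻¹.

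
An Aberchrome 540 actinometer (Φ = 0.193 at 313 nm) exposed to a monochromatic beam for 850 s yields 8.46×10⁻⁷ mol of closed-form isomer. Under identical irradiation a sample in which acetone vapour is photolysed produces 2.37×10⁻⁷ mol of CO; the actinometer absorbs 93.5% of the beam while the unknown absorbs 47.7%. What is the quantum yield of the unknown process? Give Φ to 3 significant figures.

Φ = 0.106

Photons absorbed by the actinometer: 8.46×10⁻⁷ / 0.193 = 4.383×10⁻⁶ mol.
Incident flux: 4.383×10⁻⁶ / 0.935 = 4.688×10⁻⁶ einstein.
Absorbed by unknown: 0.477 × 4.688×10⁻⁶ = 2.236×10⁻⁶ mol.
Φ(unknown) = 2.37×10⁻⁷ / 2.236×10⁻⁶ = 0.106.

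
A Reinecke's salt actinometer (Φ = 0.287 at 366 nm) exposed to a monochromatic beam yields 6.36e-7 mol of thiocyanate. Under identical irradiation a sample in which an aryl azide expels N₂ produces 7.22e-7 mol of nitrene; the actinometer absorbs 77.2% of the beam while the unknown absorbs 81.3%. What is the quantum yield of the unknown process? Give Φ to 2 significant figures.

Photons absorbed by the actinometer: 6.36e-7 / 0.287 = 2.216e-6 mol.
Incident flux: 2.216e-6 / 0.772 = 2.870e-6 einstein.
Absorbed by unknown: 0.813 × 2.870e-6 = 2.333e-6 mol.
Φ(unknown) = 7.22e-7 / 2.333e-6 = 0.31.

Φ = 0.31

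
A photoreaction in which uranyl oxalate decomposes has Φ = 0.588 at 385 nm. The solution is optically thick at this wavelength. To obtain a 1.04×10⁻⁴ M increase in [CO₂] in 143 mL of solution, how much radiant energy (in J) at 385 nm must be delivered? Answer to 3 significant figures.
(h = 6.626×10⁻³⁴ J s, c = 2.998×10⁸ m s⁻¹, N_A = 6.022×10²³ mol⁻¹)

7.86 J

Product: (1.04×10⁻⁴ M)(0.143 L) = 1.487×10⁻⁵ mol.
Photons that must be absorbed: 1.487×10⁻⁵ / 0.588 = 2.529×10⁻⁵ mol.
Photon energy: hc/λ = 5.160×10⁻¹⁹ J; per mole, 3.107×10⁵ J mol⁻¹.
Energy required: 2.529×10⁻⁵ × 3.107×10⁵ = 7.86 J.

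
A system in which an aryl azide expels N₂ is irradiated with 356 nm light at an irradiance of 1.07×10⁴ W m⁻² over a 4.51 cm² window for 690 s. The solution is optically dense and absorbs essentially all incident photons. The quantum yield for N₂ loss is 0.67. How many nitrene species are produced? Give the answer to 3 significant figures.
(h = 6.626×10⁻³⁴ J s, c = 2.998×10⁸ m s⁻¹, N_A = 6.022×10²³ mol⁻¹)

Photon energy at 356 nm: hc/λ = (6.626×10⁻³⁴)(2.998×10⁸)/(356×10⁻⁹) = 5.580×10⁻¹⁹ J.
Energy delivered: (1.07×10⁴ W m⁻²)(4.51×10⁻⁴ m²)(690 s) = 3330 J.
Photons incident: 3330 / 5.580×10⁻¹⁹ = 5.968×10²¹, i.e. 5.968×10²¹/6.022×10²³ = 0.009910 mol.
Product: Φ × n_abs = 0.67 × 0.009910 = 0.006640 mol.
As a count: 0.006640 × 6.022×10²³ = 4.00×10²¹.

4.00×10²¹ species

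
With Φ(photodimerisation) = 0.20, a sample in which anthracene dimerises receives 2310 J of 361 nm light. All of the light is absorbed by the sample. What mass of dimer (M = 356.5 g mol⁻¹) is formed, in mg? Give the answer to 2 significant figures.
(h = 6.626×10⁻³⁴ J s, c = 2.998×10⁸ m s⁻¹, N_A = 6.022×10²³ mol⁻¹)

500 mg

Photon energy at 361 nm: hc/λ = (6.626×10⁻³⁴)(2.998×10⁸)/(361×10⁻⁹) = 5.503×10⁻¹⁹ J.
Photons incident: 2310 / 5.503×10⁻¹⁹ = 4.198×10²¹, i.e. 4.198×10²¹/6.022×10²³ = 0.006971 mol.
Product: Φ × n_abs = 0.20 × 0.006971 = 0.001394 mol.
Mass: 0.001394 × 356.5 = 0.4970 g = 500 mg.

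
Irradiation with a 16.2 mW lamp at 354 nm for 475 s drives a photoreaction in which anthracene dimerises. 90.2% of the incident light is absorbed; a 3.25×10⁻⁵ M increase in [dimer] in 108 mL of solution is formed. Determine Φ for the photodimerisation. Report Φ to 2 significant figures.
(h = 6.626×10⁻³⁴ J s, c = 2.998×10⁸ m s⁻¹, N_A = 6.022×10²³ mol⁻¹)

Φ = 0.17

Product: (3.25×10⁻⁵ M)(0.108 L) = 3.510×10⁻⁶ mol.
Photon energy at 354 nm: hc/λ = (6.626×10⁻³⁴)(2.998×10⁸)/(354×10⁻⁹) = 5.612×10⁻¹⁹ J.
Energy delivered: (16.2 mW)(475 s) = 7.695 J.
Photons incident: 7.695 / 5.612×10⁻¹⁹ = 1.371×10¹⁹, i.e. 1.371×10¹⁹/6.022×10²³ = 2.277×10⁻⁵ mol.
Photons absorbed: 0.902 × 2.277×10⁻⁵ = 2.054×10⁻⁵ mol.
Φ = 3.510×10⁻⁶ mol / 2.054×10⁻⁵ mol photons = 0.17.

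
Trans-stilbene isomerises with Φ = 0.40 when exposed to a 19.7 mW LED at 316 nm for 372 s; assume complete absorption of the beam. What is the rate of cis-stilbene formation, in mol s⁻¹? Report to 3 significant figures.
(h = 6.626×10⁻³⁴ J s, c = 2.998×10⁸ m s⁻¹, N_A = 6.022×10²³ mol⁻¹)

Photon energy at 316 nm: hc/λ = (6.626×10⁻³⁴)(2.998×10⁸)/(316×10⁻⁹) = 6.286×10⁻¹⁹ J.
Energy delivered: (19.7 mW)(372 s) = 7.328 J.
Photons incident: 7.328 / 6.286×10⁻¹⁹ = 1.166×10¹⁹, i.e. 1.166×10¹⁹/6.022×10²³ = 1.936×10⁻⁵ mol.
Product formed: 0.40 × 1.936×10⁻⁵ = 7.744×10⁻⁶ mol.
Rate: 7.744×10⁻⁶ / 372 s = 2.08×10⁻⁸ mol s⁻¹.

2.08×10⁻⁸ mol s⁻¹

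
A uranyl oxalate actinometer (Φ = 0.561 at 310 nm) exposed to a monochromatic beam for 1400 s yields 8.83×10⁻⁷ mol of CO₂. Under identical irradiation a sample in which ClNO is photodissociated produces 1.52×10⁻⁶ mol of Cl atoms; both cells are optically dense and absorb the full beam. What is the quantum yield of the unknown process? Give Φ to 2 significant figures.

Photons absorbed by the actinometer: 8.83×10⁻⁷ / 0.561 = 1.574×10⁻⁶ mol.
Φ(unknown) = 1.52×10⁻⁶ / 1.574×10⁻⁶ = 0.97.

Φ = 0.97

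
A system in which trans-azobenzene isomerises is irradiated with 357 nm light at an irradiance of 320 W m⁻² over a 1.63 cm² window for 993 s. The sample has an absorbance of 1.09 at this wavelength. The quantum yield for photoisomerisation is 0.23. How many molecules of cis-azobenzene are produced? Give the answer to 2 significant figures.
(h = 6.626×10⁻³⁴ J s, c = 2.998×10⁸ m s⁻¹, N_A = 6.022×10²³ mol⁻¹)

Photon energy at 357 nm: hc/λ = (6.626×10⁻³⁴)(2.998×10⁸)/(357×10⁻⁹) = 5.564×10⁻¹⁹ J.
Energy delivered: (320 W m⁻²)(1.63×10⁻⁴ m²)(993 s) = 51.79 J.
Photons incident: 51.79 / 5.564×10⁻¹⁹ = 9.308×10¹⁹, i.e. 9.308×10¹⁹/6.022×10²³ = 1.546×10⁻⁴ mol.
Fraction absorbed: 1 − 10^(−1.09) = 0.9187.
Photons absorbed: 0.9187 × 1.546×10⁻⁴ = 1.420×10⁻⁴ mol.
Product: Φ × n_abs = 0.23 × 1.420×10⁻⁴ = 3.266×10⁻⁵ mol.
As a count: 3.266×10⁻⁵ × 6.022×10²³ = 2.0×10¹⁹.

2.0×10¹⁹ molecules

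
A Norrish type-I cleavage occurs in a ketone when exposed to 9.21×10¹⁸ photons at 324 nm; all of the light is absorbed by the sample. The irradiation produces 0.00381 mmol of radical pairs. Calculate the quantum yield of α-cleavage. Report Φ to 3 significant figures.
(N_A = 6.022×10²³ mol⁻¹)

Φ = 0.249

Product: 0.00381 mmol = 3.81×10⁻⁶ mol.
Moles of photons: 9.21×10¹⁸ / 6.022×10²³ = 1.529×10⁻⁵ mol.
Φ = 3.81×10⁻⁶ mol / 1.529×10⁻⁵ mol photons = 0.249.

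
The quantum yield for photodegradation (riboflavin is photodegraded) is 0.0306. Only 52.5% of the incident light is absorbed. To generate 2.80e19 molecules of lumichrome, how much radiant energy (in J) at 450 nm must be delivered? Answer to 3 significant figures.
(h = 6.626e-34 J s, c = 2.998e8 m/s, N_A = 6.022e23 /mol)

Product: 2.80e19 / 6.022e23 = 4.650e-5 mol.
Photons that must be absorbed: 4.650e-5 / 0.0306 = 0.001520 mol.
Incident photons needed: 0.001520 / 0.525 = 0.002895 mol.
Photon energy: hc/λ = 4.414e-19 J; per mole, 2.658e5 J mol⁻¹.
Energy required: 0.002895 × 2.658e5 = 769 J.

769 J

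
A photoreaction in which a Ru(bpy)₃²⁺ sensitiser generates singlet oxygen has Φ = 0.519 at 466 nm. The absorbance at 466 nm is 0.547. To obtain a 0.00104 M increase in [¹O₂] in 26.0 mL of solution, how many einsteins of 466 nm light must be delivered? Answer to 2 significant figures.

7.3e-5 einstein

Product: (0.00104 M)(0.026 L) = 2.704e-5 mol.
Photons that must be absorbed: 2.704e-5 / 0.519 = 5.210e-5 mol.
Fraction absorbed: 1 − 10^(−0.547) = 0.7162.
Incident photons needed: 5.210e-5 / 0.7162 = 7.275e-5 mol.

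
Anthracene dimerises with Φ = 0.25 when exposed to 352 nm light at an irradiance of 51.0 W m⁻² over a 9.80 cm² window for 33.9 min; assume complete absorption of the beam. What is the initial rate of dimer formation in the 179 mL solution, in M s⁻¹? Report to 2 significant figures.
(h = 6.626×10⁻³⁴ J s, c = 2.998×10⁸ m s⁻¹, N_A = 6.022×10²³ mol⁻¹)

Photon energy at 352 nm: hc/λ = (6.626×10⁻³⁴)(2.998×10⁸)/(352×10⁻⁹) = 5.643×10⁻¹⁹ J.
Energy delivered: (51.0 W m⁻²)(9.80×10⁻⁴ m²)(2034 s) = 101.7 J.
Photons incident: 101.7 / 5.643×10⁻¹⁹ = 1.802×10²⁰, i.e. 1.802×10²⁰/6.022×10²³ = 2.992×10⁻⁴ mol.
Product formed: 0.25 × 2.992×10⁻⁴ = 7.480×10⁻⁵ mol.
Rate: 7.480×10⁻⁵ mol / (2034 s × 0.179 L) = 2.1×10⁻⁷ M s⁻¹.

2.1×10⁻⁷ M s⁻¹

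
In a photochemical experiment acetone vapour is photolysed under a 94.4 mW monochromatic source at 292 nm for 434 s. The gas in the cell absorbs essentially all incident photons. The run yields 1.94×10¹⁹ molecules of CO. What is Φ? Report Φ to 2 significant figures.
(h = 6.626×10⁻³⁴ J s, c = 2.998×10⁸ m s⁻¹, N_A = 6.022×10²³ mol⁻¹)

Φ = 0.32

Product: 1.94×10¹⁹ / 6.022×10²³ = 3.222×10⁻⁵ mol.
Photon energy at 292 nm: hc/λ = (6.626×10⁻³⁴)(2.998×10⁸)/(292×10⁻⁹) = 6.803×10⁻¹⁹ J.
Energy delivered: (94.4 mW)(434 s) = 40.97 J.
Photons incident: 40.97 / 6.803×10⁻¹⁹ = 6.022×10¹⁹, i.e. 6.022×10¹⁹/6.022×10²³ = 1.000×10⁻⁴ mol.
Φ = 3.222×10⁻⁵ mol / 1.000×10⁻⁴ mol photons = 0.32.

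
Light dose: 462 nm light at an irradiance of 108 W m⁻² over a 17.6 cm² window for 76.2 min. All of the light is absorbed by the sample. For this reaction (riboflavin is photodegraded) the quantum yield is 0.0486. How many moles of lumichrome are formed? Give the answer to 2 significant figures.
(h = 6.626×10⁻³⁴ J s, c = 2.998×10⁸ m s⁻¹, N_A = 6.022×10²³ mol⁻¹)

1.6×10⁻⁴ mol

Photon energy at 462 nm: hc/λ = (6.626×10⁻³⁴)(2.998×10⁸)/(462×10⁻⁹) = 4.300×10⁻¹⁹ J.
Energy delivered: (108 W m⁻²)(17.6×10⁻⁴ m²)(4572 s) = 869.0 J.
Photons incident: 869.0 / 4.300×10⁻¹⁹ = 2.021×10²¹, i.e. 2.021×10²¹/6.022×10²³ = 0.003356 mol.
Product: Φ × n_abs = 0.0486 × 0.003356 = 1.631×10⁻⁴ mol.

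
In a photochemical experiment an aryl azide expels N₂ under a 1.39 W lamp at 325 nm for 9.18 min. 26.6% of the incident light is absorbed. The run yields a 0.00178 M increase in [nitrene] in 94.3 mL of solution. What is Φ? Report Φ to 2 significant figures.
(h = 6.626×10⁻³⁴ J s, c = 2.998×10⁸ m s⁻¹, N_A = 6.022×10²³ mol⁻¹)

Φ = 0.30

Product: (0.00178 M)(0.0943 L) = 1.679×10⁻⁴ mol.
Photon energy at 325 nm: hc/λ = (6.626×10⁻³⁴)(2.998×10⁸)/(325×10⁻⁹) = 6.112×10⁻¹⁹ J.
Energy delivered: (1.39 W)(550.8 s) = 765.6 J.
Photons incident: 765.6 / 6.112×10⁻¹⁹ = 1.253×10²¹, i.e. 1.253×10²¹/6.022×10²³ = 0.002081 mol.
Photons absorbed: 0.266 × 0.002081 = 5.535×10⁻⁴ mol.
Φ = 1.679×10⁻⁴ mol / 5.535×10⁻⁴ mol photons = 0.30.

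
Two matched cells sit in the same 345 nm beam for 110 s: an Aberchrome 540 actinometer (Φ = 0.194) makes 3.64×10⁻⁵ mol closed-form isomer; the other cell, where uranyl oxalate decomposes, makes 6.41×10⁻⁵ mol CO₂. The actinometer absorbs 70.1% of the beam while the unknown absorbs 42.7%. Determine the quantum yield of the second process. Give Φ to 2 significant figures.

Photons absorbed by the actinometer: 3.64×10⁻⁵ / 0.194 = 1.876×10⁻⁴ mol.
Incident flux: 1.876×10⁻⁴ / 0.701 = 2.676×10⁻⁴ einstein.
Absorbed by unknown: 0.427 × 2.676×10⁻⁴ = 1.143×10⁻⁴ mol.
Φ(unknown) = 6.41×10⁻⁵ / 1.143×10⁻⁴ = 0.56.

Φ = 0.56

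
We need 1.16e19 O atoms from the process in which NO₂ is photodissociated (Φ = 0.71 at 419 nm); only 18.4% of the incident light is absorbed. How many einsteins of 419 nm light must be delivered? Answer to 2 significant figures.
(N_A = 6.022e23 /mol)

1.5e-4 einstein

Product: 1.16e19 / 6.022e23 = 1.926e-5 mol.
Photons that must be absorbed: 1.926e-5 / 0.71 = 2.713e-5 mol.
Incident photons needed: 2.713e-5 / 0.184 = 1.474e-4 mol.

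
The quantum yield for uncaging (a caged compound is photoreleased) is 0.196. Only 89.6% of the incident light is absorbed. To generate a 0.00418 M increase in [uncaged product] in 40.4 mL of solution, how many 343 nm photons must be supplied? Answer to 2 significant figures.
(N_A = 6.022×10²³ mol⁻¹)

5.8×10²⁰ photons

Product: (0.00418 M)(0.0404 L) = 1.689×10⁻⁴ mol.
Photons that must be absorbed: 1.689×10⁻⁴ / 0.196 = 8.617×10⁻⁴ mol.
Incident photons needed: 8.617×10⁻⁴ / 0.896 = 9.617×10⁻⁴ mol.
Photon count: 9.617×10⁻⁴ × 6.022×10²³ = 5.8×10²⁰.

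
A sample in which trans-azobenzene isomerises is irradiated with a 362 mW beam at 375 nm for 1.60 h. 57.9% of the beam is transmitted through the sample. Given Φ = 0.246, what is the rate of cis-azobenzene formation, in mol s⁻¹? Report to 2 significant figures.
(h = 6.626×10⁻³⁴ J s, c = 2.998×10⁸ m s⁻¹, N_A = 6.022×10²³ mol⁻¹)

1.2×10⁻⁷ mol s⁻¹

Photon energy at 375 nm: hc/λ = (6.626×10⁻³⁴)(2.998×10⁸)/(375×10⁻⁹) = 5.297×10⁻¹⁹ J.
Energy delivered: (362 mW)(5760 s) = 2085 J.
Photons incident: 2085 / 5.297×10⁻¹⁹ = 3.936×10²¹, i.e. 3.936×10²¹/6.022×10²³ = 0.006536 mol.
Fraction absorbed: 1 − 57.9/100 = 0.4210.
Photons absorbed: 0.4210 × 0.006536 = 0.002752 mol.
Product formed: 0.246 × 0.002752 = 6.770×10⁻⁴ mol.
Rate: 6.770×10⁻⁴ / 5760 s = 1.2×10⁻⁷ mol s⁻¹.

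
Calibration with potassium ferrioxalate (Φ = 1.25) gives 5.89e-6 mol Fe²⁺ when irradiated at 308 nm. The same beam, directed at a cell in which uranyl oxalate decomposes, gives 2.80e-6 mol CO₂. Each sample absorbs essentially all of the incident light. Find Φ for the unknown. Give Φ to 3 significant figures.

Photons absorbed by the actinometer: 5.89e-6 / 1.25 = 4.712e-6 mol.
Φ(unknown) = 2.80e-6 / 4.712e-6 = 0.594.

Φ = 0.594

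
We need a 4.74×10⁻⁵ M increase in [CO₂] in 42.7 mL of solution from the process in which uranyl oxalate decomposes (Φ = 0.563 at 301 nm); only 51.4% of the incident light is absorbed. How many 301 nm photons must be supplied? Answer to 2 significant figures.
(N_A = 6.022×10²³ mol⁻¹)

Product: (4.74×10⁻⁵ M)(0.0427 L) = 2.024×10⁻⁶ mol.
Photons that must be absorbed: 2.024×10⁻⁶ / 0.563 = 3.595×10⁻⁶ mol.
Incident photons needed: 3.595×10⁻⁶ / 0.514 = 6.994×10⁻⁶ mol.
Photon count: 6.994×10⁻⁶ × 6.022×10²³ = 4.2×10¹⁸.

4.2×10¹⁸ photons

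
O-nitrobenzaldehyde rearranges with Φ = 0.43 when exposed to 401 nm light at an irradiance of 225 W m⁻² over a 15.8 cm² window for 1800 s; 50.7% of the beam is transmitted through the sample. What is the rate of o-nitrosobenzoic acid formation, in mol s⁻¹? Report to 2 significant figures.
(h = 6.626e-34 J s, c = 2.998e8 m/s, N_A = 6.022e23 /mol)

2.5e-7 mol s⁻¹

Photon energy at 401 nm: hc/λ = (6.626e-34)(2.998e8)/(401e-9) = 4.954e-19 J.
Energy delivered: (225 W m⁻²)(15.8e-4 m²)(1800 s) = 639.9 J.
Photons incident: 639.9 / 4.954e-19 = 1.292e21, i.e. 1.292e21/6.022e23 = 0.002145 mol.
Fraction absorbed: 1 − 50.7/100 = 0.4930.
Photons absorbed: 0.4930 × 0.002145 = 0.001057 mol.
Product formed: 0.43 × 0.001057 = 4.545e-4 mol.
Rate: 4.545e-4 / 1800 s = 2.5e-7 mol s⁻¹.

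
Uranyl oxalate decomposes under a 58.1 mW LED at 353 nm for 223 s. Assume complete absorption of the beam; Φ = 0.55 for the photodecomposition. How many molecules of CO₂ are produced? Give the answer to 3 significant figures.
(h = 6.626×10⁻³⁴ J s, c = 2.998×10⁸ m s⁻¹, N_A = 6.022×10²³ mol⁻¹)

Photon energy at 353 nm: hc/λ = (6.626×10⁻³⁴)(2.998×10⁸)/(353×10⁻⁹) = 5.627×10⁻¹⁹ J.
Energy delivered: (58.1 mW)(223 s) = 12.96 J.
Photons incident: 12.96 / 5.627×10⁻¹⁹ = 2.303×10¹⁹, i.e. 2.303×10¹⁹/6.022×10²³ = 3.824×10⁻⁵ mol.
Product: Φ × n_abs = 0.55 × 3.824×10⁻⁵ = 2.103×10⁻⁵ mol.
As a count: 2.103×10⁻⁵ × 6.022×10²³ = 1.27×10¹⁹.

1.27×10¹⁹ molecules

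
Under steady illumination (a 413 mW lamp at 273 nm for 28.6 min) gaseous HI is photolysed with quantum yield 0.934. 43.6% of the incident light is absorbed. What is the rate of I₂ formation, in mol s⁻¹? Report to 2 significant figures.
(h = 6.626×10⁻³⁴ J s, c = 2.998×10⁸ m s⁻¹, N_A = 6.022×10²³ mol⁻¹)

3.8×10⁻⁷ mol s⁻¹

Photon energy at 273 nm: hc/λ = (6.626×10⁻³⁴)(2.998×10⁸)/(273×10⁻⁹) = 7.276×10⁻¹⁹ J.
Energy delivered: (413 mW)(1716 s) = 708.7 J.
Photons incident: 708.7 / 7.276×10⁻¹⁹ = 9.740×10²⁰, i.e. 9.740×10²⁰/6.022×10²³ = 0.001617 mol.
Photons absorbed: 0.436 × 0.001617 = 7.050×10⁻⁴ mol.
Product formed: 0.934 × 7.050×10⁻⁴ = 6.585×10⁻⁴ mol.
Rate: 6.585×10⁻⁴ / 1716 s = 3.8×10⁻⁷ mol s⁻¹.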